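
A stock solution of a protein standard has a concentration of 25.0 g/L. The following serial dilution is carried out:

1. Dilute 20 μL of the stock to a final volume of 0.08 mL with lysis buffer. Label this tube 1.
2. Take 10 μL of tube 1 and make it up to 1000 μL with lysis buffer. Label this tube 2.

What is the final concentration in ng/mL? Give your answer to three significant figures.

6.25 × 10^4 ng/mL

Step 1: 20 μL brought to 0.08 mL → factor 80/20 = 4
Step 2: 10 μL brought to 1000 μL → factor 1000/10 = 100
Overall dilution factor = 4 × 100 = 400
Final = 25.0 g/L / 400 = 0.06250 g/L = 6.25 × 10^4 ng/mL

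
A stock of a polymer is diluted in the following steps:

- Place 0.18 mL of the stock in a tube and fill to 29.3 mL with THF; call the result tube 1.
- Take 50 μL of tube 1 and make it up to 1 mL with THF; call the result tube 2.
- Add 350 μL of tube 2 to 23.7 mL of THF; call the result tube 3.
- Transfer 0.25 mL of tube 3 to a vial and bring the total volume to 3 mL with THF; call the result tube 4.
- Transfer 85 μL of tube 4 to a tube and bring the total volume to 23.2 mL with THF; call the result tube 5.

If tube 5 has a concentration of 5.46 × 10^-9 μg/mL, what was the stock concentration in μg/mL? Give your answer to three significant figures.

Step 1: 0.18 mL brought to 29.3 mL → factor 29.3/0.18 = 162.78
Step 2: 50 μL brought to 1 mL → factor 1000/50 = 20
Step 3: 350 μL + 23.7 mL = 24050 μL total → factor 24050/350 = 68.714
Step 4: 0.25 mL brought to 3 mL → factor 3/0.25 = 12
Step 5: 85 μL brought to 23.2 mL → factor 23200/85 = 272.94
Overall dilution factor = 162.78 × 20 × 68.714 × 12 × 272.94 = 7.3269 × 10^8
Stock = 5.46 × 10^-9 μg/mL × 7.3269 × 10^8 = 4.00 μg/mL

4.00 μg/mL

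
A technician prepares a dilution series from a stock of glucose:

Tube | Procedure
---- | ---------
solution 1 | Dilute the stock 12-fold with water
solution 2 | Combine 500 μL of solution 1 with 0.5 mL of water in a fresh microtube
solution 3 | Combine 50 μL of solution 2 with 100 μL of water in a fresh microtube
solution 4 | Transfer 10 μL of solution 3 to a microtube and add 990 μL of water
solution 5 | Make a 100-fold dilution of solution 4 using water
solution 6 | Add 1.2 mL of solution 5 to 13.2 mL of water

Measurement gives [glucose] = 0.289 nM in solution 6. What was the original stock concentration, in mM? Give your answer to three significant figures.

2.50 mM

Step 1: 12-fold → factor 12
Step 2: 500 μL + 0.5 mL = 1000 μL total → factor 1000/500 = 2
Step 3: 50 μL + 100 μL = 150 μL total → factor 150/50 = 3
Step 4: 10 μL + 990 μL = 1000 μL total → factor 1000/10 = 100
Step 5: 100-fold → factor 100
Step 6: 1.2 mL + 13.2 mL = 14.4 mL total → factor 14.4/1.2 = 12
Overall dilution factor = 12 × 2 × 3 × 100 × 100 × 12 = 8.64 × 10^6
Stock = 0.289 nM × 8.64 × 10^6 = 2.497 × 10^6 nM = 2.50 mM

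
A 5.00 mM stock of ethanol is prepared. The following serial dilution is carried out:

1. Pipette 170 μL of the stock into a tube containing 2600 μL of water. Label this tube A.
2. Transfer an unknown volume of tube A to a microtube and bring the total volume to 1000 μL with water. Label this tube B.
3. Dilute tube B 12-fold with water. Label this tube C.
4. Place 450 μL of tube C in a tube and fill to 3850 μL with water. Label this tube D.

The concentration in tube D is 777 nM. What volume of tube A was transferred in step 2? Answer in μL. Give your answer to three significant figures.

260 μL

Step 1: 170 μL + 2600 μL = 2770 μL total → factor 2770/170 = 16.294
Step 2: v brought to 1000 μL → factor = 1000 μL/v
Step 3: 12-fold → factor 12
Step 4: 450 μL brought to 3850 μL → factor 3850/450 = 8.5556
Product of known-step factors = 1672.9
Overall factor = 5.00 mM / (777 nM) = 6435
Step-2 factor = 6435 / 1672.9 = 3.8467
v = 1000 μL / 3.8467 = 260 μL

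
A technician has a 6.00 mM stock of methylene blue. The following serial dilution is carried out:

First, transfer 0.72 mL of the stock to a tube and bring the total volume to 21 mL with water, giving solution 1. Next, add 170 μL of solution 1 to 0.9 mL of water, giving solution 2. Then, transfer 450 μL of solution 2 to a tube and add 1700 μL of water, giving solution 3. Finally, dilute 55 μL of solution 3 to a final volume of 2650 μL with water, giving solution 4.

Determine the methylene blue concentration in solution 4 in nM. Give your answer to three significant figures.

142 nM

Step 1: 0.72 mL brought to 21 mL → factor 21/0.72 = 29.167
Step 2: 170 μL + 0.9 mL = 1070 μL total → factor 1070/170 = 6.2941
Step 3: 450 μL + 1700 μL = 2150 μL total → factor 2150/450 = 4.7778
Step 4: 55 μL brought to 2650 μL → factor 2650/55 = 48.182
Overall dilution factor = 29.167 × 6.2941 × 4.7778 × 48.182 = 42260
Final = 6.00 mM / 42260 = 0.0001420 mM = 142 nM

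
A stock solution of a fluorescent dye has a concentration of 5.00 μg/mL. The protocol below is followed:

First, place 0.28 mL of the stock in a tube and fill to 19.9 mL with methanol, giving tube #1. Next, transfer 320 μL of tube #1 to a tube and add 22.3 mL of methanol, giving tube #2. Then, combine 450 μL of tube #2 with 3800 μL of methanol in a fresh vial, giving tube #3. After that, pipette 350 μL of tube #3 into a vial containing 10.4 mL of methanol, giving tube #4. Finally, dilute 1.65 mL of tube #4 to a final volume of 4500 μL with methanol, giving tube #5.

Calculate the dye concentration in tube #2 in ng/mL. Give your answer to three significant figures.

0.995 ng/mL

Step 1: 0.28 mL brought to 19.9 mL → factor 19.9/0.28 = 71.071
Step 2: 320 μL + 22.3 mL = 22620 μL total → factor 22620/320 = 70.688
Dilution factor through tube #2 = 71.071 × 70.688 = 5023.9
[tube #2] = 5.00 μg/mL / 5023.9 = 0.0009953 μg/mL = 0.995 ng/mL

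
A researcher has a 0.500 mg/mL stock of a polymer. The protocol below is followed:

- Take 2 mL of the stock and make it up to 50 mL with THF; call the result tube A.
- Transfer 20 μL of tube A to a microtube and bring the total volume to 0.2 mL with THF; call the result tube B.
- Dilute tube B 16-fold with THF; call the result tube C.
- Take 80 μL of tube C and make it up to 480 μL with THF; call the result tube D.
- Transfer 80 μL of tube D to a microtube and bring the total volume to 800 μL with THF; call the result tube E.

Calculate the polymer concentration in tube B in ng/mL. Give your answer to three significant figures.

Step 1: 2 mL brought to 50 mL → factor 50/2 = 25
Step 2: 20 μL brought to 0.2 mL → factor 200/20 = 10
Dilution factor through tube B = 25 × 10 = 250
[tube B] = 0.500 mg/mL / 250 = 0.002000 mg/mL = 2.00 × 10^3 ng/mL

2.00 × 10^3 ng/mL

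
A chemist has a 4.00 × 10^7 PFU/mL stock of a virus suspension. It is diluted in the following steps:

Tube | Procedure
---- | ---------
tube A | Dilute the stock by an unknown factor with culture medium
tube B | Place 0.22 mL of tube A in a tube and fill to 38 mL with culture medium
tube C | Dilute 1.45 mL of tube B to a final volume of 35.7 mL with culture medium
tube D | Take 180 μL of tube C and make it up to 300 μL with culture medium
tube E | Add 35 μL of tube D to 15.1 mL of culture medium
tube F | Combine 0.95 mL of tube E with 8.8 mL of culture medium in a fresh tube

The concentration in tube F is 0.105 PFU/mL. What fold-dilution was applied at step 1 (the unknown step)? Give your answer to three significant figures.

Step 1: unknown factor x
Step 2: 0.22 mL brought to 38 mL → factor 38/0.22 = 172.73
Step 3: 1.45 mL brought to 35.7 mL → factor 35.7/1.45 = 24.621
Step 4: 180 μL brought to 300 μL → factor 300/180 = 1.6667
Step 5: 35 μL + 15.1 mL = 15135 μL total → factor 15135/35 = 432.43
Step 6: 0.95 mL + 8.8 mL = 9.75 mL total → factor 9.75/0.95 = 10.263
Product of known-step factors = 3.1456 × 10^7
Overall factor = 4.00 × 10^7 PFU/mL / (0.105 PFU/mL) = 3.8095 × 10^8
x = 3.8095 × 10^8 / 3.1456 × 10^7 = 12.1

12.1-fold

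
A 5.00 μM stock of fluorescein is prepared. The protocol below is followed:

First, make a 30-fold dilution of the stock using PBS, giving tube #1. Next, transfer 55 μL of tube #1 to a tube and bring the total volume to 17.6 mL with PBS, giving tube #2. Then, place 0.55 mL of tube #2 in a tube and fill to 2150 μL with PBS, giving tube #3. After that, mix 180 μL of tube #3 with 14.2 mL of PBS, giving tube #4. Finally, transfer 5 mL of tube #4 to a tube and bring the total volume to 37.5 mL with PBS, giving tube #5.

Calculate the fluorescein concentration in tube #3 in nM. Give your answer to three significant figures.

0.133 nM

Step 1: 30-fold → factor 30
Step 2: 55 μL brought to 17.6 mL → factor 17600/55 = 320
Step 3: 0.55 mL brought to 2150 μL → factor 2.15/0.55 = 3.9091
Dilution factor through tube #3 = 30 × 320 × 3.9091 = 37527
[tube #3] = 5.00 μM / 37527 = 0.0001332 μM = 0.133 nM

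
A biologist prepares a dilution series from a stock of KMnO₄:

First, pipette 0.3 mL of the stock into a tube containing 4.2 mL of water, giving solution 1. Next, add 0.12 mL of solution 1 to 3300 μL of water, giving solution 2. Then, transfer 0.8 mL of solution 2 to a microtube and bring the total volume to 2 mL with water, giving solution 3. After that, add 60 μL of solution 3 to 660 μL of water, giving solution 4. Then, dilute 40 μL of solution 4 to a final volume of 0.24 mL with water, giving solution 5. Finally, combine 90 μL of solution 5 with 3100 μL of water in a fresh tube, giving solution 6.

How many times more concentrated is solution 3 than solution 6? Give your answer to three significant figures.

Step 1: 0.3 mL + 4.2 mL = 4.5 mL total → factor 4.5/0.3 = 15
Step 2: 0.12 mL + 3300 μL = 3.42 mL total → factor 3.42/0.12 = 28.5
Step 3: 0.8 mL brought to 2 mL → factor 2/0.8 = 2.5
Step 4: 60 μL + 660 μL = 720 μL total → factor 720/60 = 12
Step 5: 40 μL brought to 0.24 mL → factor 240/40 = 6
Step 6: 90 μL + 3100 μL = 3190 μL total → factor 3190/90 = 35.444
Dilution factor to solution 3 = 1068.8; to solution 6 = 2.7274 × 10^6
[solution 3]/[solution 6] = (factor to solution 6)/(factor to solution 3) = 2.7274 × 10^6/1068.8 = 2.55 × 10^3

2.55 × 10^3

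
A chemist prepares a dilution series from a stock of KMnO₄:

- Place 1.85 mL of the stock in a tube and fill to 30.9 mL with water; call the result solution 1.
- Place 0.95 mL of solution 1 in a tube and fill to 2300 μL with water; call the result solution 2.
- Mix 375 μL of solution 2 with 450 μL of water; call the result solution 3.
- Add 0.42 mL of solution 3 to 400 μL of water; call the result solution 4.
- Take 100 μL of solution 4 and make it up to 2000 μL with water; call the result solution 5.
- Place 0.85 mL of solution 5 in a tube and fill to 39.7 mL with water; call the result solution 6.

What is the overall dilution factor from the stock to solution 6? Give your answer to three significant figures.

Step 1: 1.85 mL brought to 30.9 mL → factor 30.9/1.85 = 16.703
Step 2: 0.95 mL brought to 2300 μL → factor 2.3/0.95 = 2.4211
Step 3: 375 μL + 450 μL = 825 μL total → factor 825/375 = 2.2
Step 4: 0.42 mL + 400 μL = 0.82 mL total → factor 0.82/0.42 = 1.9524
Step 5: 100 μL brought to 2000 μL → factor 2000/100 = 20
Step 6: 0.85 mL brought to 39.7 mL → factor 39.7/0.85 = 46.706
Overall dilution factor = 16.703 × 2.4211 × 2.2 × 1.9524 × 20 × 46.706 = 1.6225 × 10^5

1.62 × 10^5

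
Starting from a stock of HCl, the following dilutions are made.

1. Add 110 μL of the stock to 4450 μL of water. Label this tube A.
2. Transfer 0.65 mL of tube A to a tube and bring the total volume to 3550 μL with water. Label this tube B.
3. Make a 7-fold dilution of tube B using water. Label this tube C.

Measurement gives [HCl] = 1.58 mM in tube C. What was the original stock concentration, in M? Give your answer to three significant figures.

2.50 M

Step 1: 110 μL + 4450 μL = 4560 μL total → factor 4560/110 = 41.455
Step 2: 0.65 mL brought to 3550 μL → factor 3.55/0.65 = 5.4615
Step 3: 7-fold → factor 7
Overall dilution factor = 41.455 × 5.4615 × 7 = 1584.8
Stock = 1.58 mM × 1584.8 = 2504 mM = 2.50 M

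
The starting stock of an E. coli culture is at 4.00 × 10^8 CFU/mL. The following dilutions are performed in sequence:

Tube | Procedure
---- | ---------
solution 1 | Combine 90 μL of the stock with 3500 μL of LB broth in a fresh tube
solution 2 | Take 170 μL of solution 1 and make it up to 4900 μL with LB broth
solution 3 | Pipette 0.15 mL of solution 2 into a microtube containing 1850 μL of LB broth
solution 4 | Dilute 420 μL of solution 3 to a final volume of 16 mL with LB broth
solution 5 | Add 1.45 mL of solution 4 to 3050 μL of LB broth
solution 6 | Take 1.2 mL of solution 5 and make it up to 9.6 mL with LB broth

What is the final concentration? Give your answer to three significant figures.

27.6 CFU/mL

Step 1: 90 μL + 3500 μL = 3590 μL total → factor 3590/90 = 39.889
Step 2: 170 μL brought to 4900 μL → factor 4900/170 = 28.824
Step 3: 0.15 mL + 1850 μL = 2 mL total → factor 2/0.15 = 13.333
Step 4: 420 μL brought to 16 mL → factor 16000/420 = 38.095
Step 5: 1.45 mL + 3050 μL = 4.5 mL total → factor 4.5/1.45 = 3.1034
Step 6: 1.2 mL brought to 9.6 mL → factor 9.6/1.2 = 8
Overall dilution factor = 39.889 × 28.824 × 13.333 × 38.095 × 3.1034 × 8 = 1.4499 × 10^7
Final = 4.00 × 10^8 CFU/mL / 1.4499 × 10^7 = 27.6 CFU/mL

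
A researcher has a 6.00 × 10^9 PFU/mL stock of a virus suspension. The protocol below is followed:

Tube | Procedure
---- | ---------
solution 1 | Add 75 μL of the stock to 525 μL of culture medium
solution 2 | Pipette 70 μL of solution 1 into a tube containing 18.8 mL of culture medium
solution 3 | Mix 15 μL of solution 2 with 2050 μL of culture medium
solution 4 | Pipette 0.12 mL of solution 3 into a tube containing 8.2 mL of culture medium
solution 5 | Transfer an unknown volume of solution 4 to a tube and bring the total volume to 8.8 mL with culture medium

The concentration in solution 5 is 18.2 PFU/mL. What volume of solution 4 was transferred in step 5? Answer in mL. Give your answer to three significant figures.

Step 1: 75 μL + 525 μL = 600 μL total → factor 600/75 = 8
Step 2: 70 μL + 18.8 mL = 18870 μL total → factor 18870/70 = 269.57
Step 3: 15 μL + 2050 μL = 2065 μL total → factor 2065/15 = 137.67
Step 4: 0.12 mL + 8.2 mL = 8.32 mL total → factor 8.32/0.12 = 69.333
Step 5: v brought to 8.8 mL → factor = 8.8 mL/v
Product of known-step factors = 2.0584 × 10^7
Overall factor = 6.00 × 10^9 PFU/mL / (18.2 PFU/mL) = 3.2967 × 10^8
Step-5 factor = 3.2967 × 10^8 / 2.0584 × 10^7 = 16.016
v = 8.8 mL / 16.016 = 0.549 mL

0.549 mL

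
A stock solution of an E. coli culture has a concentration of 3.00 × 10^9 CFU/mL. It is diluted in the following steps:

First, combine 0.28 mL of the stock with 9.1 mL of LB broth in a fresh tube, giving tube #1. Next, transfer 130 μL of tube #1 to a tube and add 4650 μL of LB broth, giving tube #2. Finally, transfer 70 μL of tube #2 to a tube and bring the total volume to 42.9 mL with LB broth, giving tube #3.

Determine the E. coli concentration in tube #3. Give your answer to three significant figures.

3.97 × 10^3 CFU/mL

Step 1: 0.28 mL + 9.1 mL = 9.38 mL total → factor 9.38/0.28 = 33.5
Step 2: 130 μL + 4650 μL = 4780 μL total → factor 4780/130 = 36.769
Step 3: 70 μL brought to 42.9 mL → factor 42900/70 = 612.86
Overall dilution factor = 33.5 × 36.769 × 612.86 = 7.549 × 10^5
Final = 3.00 × 10^9 CFU/mL / 7.549 × 10^5 = 3.97 × 10^3 CFU/mL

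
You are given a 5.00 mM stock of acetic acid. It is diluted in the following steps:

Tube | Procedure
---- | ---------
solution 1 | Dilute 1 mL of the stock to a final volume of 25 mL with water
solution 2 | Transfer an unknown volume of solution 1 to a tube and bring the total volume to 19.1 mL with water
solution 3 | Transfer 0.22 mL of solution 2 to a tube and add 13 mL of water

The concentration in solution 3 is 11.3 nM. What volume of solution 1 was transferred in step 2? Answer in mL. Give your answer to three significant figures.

Step 1: 1 mL brought to 25 mL → factor 25/1 = 25
Step 2: v brought to 19.1 mL → factor = 19.1 mL/v
Step 3: 0.22 mL + 13 mL = 13.22 mL total → factor 13.22/0.22 = 60.091
Product of known-step factors = 1502.3
Overall factor = 5.00 mM / (11.3 nM) = 4.4248 × 10^5
Step-2 factor = 4.4248 × 10^5 / 1502.3 = 294.54
v = 19.1 mL / 294.54 = 0.0648 mL

0.0648 mL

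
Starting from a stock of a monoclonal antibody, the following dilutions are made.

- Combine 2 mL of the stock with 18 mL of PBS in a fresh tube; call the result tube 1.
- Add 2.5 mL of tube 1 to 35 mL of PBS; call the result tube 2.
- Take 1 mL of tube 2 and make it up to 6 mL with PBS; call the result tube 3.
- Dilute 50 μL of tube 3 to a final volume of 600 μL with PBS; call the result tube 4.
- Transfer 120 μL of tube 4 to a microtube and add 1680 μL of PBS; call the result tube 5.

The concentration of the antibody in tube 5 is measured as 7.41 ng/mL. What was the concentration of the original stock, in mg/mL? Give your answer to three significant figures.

1.20 mg/mL

Step 1: 2 mL + 18 mL = 20 mL total → factor 20/2 = 10
Step 2: 2.5 mL + 35 mL = 37.5 mL total → factor 37.5/2.5 = 15
Step 3: 1 mL brought to 6 mL → factor 6/1 = 6
Step 4: 50 μL brought to 600 μL → factor 600/50 = 12
Step 5: 120 μL + 1680 μL = 1800 μL total → factor 1800/120 = 15
Overall dilution factor = 10 × 15 × 6 × 12 × 15 = 1.62 × 10^5
Stock = 7.41 ng/mL × 1.62 × 10^5 = 1.200 × 10^6 ng/mL = 1.20 mg/mL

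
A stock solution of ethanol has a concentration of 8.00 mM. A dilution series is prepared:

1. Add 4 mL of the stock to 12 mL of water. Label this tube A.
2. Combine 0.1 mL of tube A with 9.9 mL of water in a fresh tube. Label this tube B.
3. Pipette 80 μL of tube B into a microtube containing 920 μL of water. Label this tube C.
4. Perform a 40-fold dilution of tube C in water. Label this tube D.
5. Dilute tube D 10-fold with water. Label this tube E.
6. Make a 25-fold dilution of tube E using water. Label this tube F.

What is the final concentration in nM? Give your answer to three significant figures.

Step 1: 4 mL + 12 mL = 16 mL total → factor 16/4 = 4
Step 2: 0.1 mL + 9.9 mL = 10 mL total → factor 10/0.1 = 100
Step 3: 80 μL + 920 μL = 1000 μL total → factor 1000/80 = 12.5
Step 4: 40-fold → factor 40
Step 5: 10-fold → factor 10
Step 6: 25-fold → factor 25
Overall dilution factor = 4 × 100 × 12.5 × 40 × 10 × 25 = 5 × 10^7
Final = 8.00 mM / 5 × 10^7 = 1.600 × 10^-7 mM = 0.160 nM

0.160 nM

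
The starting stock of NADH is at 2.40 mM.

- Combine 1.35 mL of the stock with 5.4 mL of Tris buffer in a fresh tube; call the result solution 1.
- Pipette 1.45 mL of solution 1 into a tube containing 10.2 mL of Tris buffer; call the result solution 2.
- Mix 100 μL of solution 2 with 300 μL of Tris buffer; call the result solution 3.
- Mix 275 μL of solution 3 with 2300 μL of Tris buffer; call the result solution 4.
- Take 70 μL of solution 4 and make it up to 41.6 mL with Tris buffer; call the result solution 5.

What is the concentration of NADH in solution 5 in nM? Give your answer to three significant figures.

2.68 nM

Step 1: 1.35 mL + 5.4 mL = 6.75 mL total → factor 6.75/1.35 = 5
Step 2: 1.45 mL + 10.2 mL = 11.65 mL total → factor 11.65/1.45 = 8.0345
Step 3: 100 μL + 300 μL = 400 μL total → factor 400/100 = 4
Step 4: 275 μL + 2300 μL = 2575 μL total → factor 2575/275 = 9.3636
Step 5: 70 μL brought to 41.6 mL → factor 41600/70 = 594.29
Overall dilution factor = 5 × 8.0345 × 4 × 9.3636 × 594.29 = 8.9419 × 10^5
Final = 2.40 mM / 8.9419 × 10^5 = 2.684 × 10^-6 mM = 2.68 nM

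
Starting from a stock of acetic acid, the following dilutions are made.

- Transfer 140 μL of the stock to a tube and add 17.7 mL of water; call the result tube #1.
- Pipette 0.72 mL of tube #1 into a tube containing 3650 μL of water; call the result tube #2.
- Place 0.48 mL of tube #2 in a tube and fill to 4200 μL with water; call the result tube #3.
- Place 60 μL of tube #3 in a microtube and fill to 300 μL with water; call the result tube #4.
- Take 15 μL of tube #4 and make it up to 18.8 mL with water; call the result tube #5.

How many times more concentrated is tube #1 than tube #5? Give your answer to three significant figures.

Step 1: 140 μL + 17.7 mL = 17840 μL total → factor 17840/140 = 127.43
Step 2: 0.72 mL + 3650 μL = 4.37 mL total → factor 4.37/0.72 = 6.0694
Step 3: 0.48 mL brought to 4200 μL → factor 4.2/0.48 = 8.75
Step 4: 60 μL brought to 300 μL → factor 300/60 = 5
Step 5: 15 μL brought to 18.8 mL → factor 18800/15 = 1253.3
Dilution factor to tube #1 = 127.43; to tube #5 = 4.2409 × 10^7
[tube #1]/[tube #5] = (factor to tube #5)/(factor to tube #1) = 4.2409 × 10^7/127.43 = 3.33 × 10^5

3.33 × 10^5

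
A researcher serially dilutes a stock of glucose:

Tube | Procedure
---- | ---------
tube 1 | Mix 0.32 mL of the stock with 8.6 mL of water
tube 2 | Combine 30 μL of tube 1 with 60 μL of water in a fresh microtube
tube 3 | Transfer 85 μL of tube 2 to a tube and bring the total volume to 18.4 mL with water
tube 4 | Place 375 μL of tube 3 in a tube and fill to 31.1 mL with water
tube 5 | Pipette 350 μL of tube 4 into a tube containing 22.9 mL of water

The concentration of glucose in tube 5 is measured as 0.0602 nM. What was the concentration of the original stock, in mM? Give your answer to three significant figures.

Step 1: 0.32 mL + 8.6 mL = 8.92 mL total → factor 8.92/0.32 = 27.875
Step 2: 30 μL + 60 μL = 90 μL total → factor 90/30 = 3
Step 3: 85 μL brought to 18.4 mL → factor 18400/85 = 216.47
Step 4: 375 μL brought to 31.1 mL → factor 31100/375 = 82.933
Step 5: 350 μL + 22.9 mL = 23250 μL total → factor 23250/350 = 66.429
Overall dilution factor = 27.875 × 3 × 216.47 × 82.933 × 66.429 = 9.9728 × 10^7
Stock = 0.0602 nM × 9.9728 × 10^7 = 6.004 × 10^6 nM = 6.00 mM

6.00 mM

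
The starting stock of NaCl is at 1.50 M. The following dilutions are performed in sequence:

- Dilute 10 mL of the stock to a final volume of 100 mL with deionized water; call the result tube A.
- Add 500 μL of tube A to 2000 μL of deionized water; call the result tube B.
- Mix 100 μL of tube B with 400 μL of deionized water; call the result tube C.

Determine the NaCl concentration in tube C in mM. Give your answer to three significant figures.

6.00 mM

Step 1: 10 mL brought to 100 mL → factor 100/10 = 10
Step 2: 500 μL + 2000 μL = 2500 μL total → factor 2500/500 = 5
Step 3: 100 μL + 400 μL = 500 μL total → factor 500/100 = 5
Overall dilution factor = 10 × 5 × 5 = 250
Final = 1.50 M / 250 = 0.006000 M = 6.00 mM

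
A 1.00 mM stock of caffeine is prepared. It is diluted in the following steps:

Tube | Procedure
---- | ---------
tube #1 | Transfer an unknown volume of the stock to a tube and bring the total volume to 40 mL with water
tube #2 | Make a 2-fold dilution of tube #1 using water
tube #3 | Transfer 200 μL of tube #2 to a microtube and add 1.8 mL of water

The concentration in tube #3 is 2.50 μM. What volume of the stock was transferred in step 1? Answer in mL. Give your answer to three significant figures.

Step 1: v brought to 40 mL → factor = 40 mL/v
Step 2: 2-fold → factor 2
Step 3: 200 μL + 1.8 mL = 2000 μL total → factor 2000/200 = 10
Product of known-step factors = 20
Overall factor = 1.00 mM / (2.50 μM) = 400
Step-1 factor = 400 / 20 = 20
v = 40 mL / 20 = 2.00 mL

2.00 mL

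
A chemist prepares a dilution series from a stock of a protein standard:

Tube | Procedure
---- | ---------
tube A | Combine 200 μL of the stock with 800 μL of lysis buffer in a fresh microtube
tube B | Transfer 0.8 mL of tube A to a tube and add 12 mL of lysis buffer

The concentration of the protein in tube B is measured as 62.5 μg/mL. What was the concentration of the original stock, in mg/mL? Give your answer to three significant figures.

5.00 mg/mL

Step 1: 200 μL + 800 μL = 1000 μL total → factor 1000/200 = 5
Step 2: 0.8 mL + 12 mL = 12.8 mL total → factor 12.8/0.8 = 16
Overall dilution factor = 5 × 16 = 80
Stock = 62.5 μg/mL × 80 = 5000 μg/mL = 5.00 mg/mL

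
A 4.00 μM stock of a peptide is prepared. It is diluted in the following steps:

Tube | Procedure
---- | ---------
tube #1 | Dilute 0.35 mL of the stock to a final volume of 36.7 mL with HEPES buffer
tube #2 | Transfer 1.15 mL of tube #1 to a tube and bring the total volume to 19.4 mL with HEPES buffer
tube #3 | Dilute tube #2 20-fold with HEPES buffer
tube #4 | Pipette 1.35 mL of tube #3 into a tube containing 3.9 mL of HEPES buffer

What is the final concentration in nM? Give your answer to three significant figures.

0.0291 nM

Step 1: 0.35 mL brought to 36.7 mL → factor 36.7/0.35 = 104.86
Step 2: 1.15 mL brought to 19.4 mL → factor 19.4/1.15 = 16.87
Step 3: 20-fold → factor 20
Step 4: 1.35 mL + 3.9 mL = 5.25 mL total → factor 5.25/1.35 = 3.8889
Overall dilution factor = 104.86 × 16.87 × 20 × 3.8889 = 1.3758 × 10^5
Final = 4.00 μM / 1.3758 × 10^5 = 2.907 × 10^-5 μM = 0.0291 nM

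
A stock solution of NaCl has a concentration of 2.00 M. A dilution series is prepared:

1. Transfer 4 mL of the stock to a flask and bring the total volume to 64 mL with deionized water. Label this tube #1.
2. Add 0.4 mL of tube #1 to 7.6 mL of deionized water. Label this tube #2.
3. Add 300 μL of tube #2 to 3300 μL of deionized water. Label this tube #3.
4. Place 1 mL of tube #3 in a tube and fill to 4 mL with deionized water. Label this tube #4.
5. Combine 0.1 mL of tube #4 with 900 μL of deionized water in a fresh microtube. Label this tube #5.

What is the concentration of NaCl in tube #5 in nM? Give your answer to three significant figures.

1.30 × 10^4 nM

Step 1: 4 mL brought to 64 mL → factor 64/4 = 16
Step 2: 0.4 mL + 7.6 mL = 8 mL total → factor 8/0.4 = 20
Step 3: 300 μL + 3300 μL = 3600 μL total → factor 3600/300 = 12
Step 4: 1 mL brought to 4 mL → factor 4/1 = 4
Step 5: 0.1 mL + 900 μL = 1 mL total → factor 1/0.1 = 10
Overall dilution factor = 16 × 20 × 12 × 4 × 10 = 1.536 × 10^5
Final = 2.00 M / 1.536 × 10^5 = 1.302 × 10^-5 M = 1.30 × 10^4 nM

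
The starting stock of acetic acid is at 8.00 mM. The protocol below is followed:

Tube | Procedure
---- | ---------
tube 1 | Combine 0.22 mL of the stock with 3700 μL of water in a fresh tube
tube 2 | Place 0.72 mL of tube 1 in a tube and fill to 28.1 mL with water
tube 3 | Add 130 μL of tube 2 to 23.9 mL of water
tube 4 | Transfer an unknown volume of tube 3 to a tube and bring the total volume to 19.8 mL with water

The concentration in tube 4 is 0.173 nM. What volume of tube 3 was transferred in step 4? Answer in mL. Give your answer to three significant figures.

0.0550 mL

Step 1: 0.22 mL + 3700 μL = 3.92 mL total → factor 3.92/0.22 = 17.818
Step 2: 0.72 mL brought to 28.1 mL → factor 28.1/0.72 = 39.028
Step 3: 130 μL + 23.9 mL = 24030 μL total → factor 24030/130 = 184.85
Step 4: v brought to 19.8 mL → factor = 19.8 mL/v
Product of known-step factors = 1.2854 × 10^5
Overall factor = 8.00 mM / (0.173 nM) = 4.6243 × 10^7
Step-4 factor = 4.6243 × 10^7 / 1.2854 × 10^5 = 359.75
v = 19.8 mL / 359.75 = 0.0550 mL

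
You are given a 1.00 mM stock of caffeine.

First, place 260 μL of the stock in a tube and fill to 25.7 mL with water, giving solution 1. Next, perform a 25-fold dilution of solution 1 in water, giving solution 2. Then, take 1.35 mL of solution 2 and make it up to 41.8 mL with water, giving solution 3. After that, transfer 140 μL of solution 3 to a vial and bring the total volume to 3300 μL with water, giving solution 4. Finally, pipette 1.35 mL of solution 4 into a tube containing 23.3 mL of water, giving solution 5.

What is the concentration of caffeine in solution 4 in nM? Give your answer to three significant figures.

Step 1: 260 μL brought to 25.7 mL → factor 25700/260 = 98.846
Step 2: 25-fold → factor 25
Step 3: 1.35 mL brought to 41.8 mL → factor 41.8/1.35 = 30.963
Step 4: 140 μL brought to 3300 μL → factor 3300/140 = 23.571
Dilution factor through solution 4 = 98.846 × 25 × 30.963 × 23.571 = 1.8036 × 10^6
[solution 4] = 1.00 mM / 1.8036 × 10^6 = 5.545 × 10^-7 mM = 0.554 nM

0.554 nM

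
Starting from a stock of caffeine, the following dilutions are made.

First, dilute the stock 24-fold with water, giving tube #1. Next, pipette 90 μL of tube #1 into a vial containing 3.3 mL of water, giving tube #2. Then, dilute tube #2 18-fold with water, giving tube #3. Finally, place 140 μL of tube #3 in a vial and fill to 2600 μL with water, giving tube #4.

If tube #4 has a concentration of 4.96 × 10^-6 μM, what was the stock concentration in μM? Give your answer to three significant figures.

Step 1: 24-fold → factor 24
Step 2: 90 μL + 3.3 mL = 3390 μL total → factor 3390/90 = 37.667
Step 3: 18-fold → factor 18
Step 4: 140 μL brought to 2600 μL → factor 2600/140 = 18.571
Overall dilution factor = 24 × 37.667 × 18 × 18.571 = 3.0219 × 10^5
Stock = 4.96 × 10^-6 μM × 3.0219 × 10^5 = 1.50 μM

1.50 μM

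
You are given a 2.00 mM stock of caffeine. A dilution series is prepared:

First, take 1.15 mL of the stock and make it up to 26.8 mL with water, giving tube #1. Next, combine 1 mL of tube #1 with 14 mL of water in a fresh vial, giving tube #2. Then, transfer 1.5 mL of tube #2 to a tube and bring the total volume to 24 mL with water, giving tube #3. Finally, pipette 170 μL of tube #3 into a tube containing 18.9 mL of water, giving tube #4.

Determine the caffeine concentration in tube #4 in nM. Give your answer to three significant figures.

Step 1: 1.15 mL brought to 26.8 mL → factor 26.8/1.15 = 23.304
Step 2: 1 mL + 14 mL = 15 mL total → factor 15/1 = 15
Step 3: 1.5 mL brought to 24 mL → factor 24/1.5 = 16
Step 4: 170 μL + 18.9 mL = 19070 μL total → factor 19070/170 = 112.18
Overall dilution factor = 23.304 × 15 × 16 × 112.18 = 6.2741 × 10^5
Final = 2.00 mM / 6.2741 × 10^5 = 3.188 × 10^-6 mM = 3.19 nM

3.19 nM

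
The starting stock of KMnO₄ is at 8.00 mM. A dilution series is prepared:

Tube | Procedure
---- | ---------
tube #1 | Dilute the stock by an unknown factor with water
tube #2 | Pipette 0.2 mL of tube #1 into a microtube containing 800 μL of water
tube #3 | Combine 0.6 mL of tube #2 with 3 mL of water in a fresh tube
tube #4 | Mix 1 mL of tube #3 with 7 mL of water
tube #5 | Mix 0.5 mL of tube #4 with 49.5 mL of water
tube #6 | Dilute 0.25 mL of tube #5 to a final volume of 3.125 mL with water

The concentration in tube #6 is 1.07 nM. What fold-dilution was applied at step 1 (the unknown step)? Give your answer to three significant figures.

Step 1: unknown factor x
Step 2: 0.2 mL + 800 μL = 1 mL total → factor 1/0.2 = 5
Step 3: 0.6 mL + 3 mL = 3.6 mL total → factor 3.6/0.6 = 6
Step 4: 1 mL + 7 mL = 8 mL total → factor 8/1 = 8
Step 5: 0.5 mL + 49.5 mL = 50 mL total → factor 50/0.5 = 100
Step 6: 0.25 mL brought to 3.125 mL → factor 3.125/0.25 = 12.5
Product of known-step factors = 3 × 10^5
Overall factor = 8.00 mM / (1.07 nM) = 7.4766 × 10^6
x = 7.4766 × 10^6 / 3 × 10^5 = 24.9

24.9-fold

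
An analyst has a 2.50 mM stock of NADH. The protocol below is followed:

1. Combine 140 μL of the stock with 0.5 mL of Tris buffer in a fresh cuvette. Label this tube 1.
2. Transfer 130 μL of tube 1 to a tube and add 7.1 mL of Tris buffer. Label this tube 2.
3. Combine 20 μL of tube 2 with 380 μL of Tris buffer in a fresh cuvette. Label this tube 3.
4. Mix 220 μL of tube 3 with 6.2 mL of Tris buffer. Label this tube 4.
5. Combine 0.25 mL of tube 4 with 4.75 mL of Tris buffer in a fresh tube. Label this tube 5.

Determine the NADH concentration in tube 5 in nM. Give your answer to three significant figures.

0.842 nM

Step 1: 140 μL + 0.5 mL = 640 μL total → factor 640/140 = 4.5714
Step 2: 130 μL + 7.1 mL = 7230 μL total → factor 7230/130 = 55.615
Step 3: 20 μL + 380 μL = 400 μL total → factor 400/20 = 20
Step 4: 220 μL + 6.2 mL = 6420 μL total → factor 6420/220 = 29.182
Step 5: 0.25 mL + 4.75 mL = 5 mL total → factor 5/0.25 = 20
Overall dilution factor = 4.5714 × 55.615 × 20 × 29.182 × 20 = 2.9677 × 10^6
Final = 2.50 mM / 2.9677 × 10^6 = 8.424 × 10^-7 mM = 0.842 nM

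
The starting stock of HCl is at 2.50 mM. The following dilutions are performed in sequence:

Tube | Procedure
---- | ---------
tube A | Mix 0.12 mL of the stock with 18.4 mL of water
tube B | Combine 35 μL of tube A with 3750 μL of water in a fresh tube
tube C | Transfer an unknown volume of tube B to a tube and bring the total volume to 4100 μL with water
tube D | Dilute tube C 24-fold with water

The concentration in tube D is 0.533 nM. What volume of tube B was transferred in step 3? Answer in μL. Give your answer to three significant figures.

350 μL

Step 1: 0.12 mL + 18.4 mL = 18.52 mL total → factor 18.52/0.12 = 154.33
Step 2: 35 μL + 3750 μL = 3785 μL total → factor 3785/35 = 108.14
Step 3: v brought to 4100 μL → factor = 4100 μL/v
Step 4: 24-fold → factor 24
Product of known-step factors = 4.0056 × 10^5
Overall factor = 2.50 mM / (0.533 nM) = 4.6904 × 10^6
Step-3 factor = 4.6904 × 10^6 / 4.0056 × 10^5 = 11.71
v = 4100 μL / 11.71 = 350 μL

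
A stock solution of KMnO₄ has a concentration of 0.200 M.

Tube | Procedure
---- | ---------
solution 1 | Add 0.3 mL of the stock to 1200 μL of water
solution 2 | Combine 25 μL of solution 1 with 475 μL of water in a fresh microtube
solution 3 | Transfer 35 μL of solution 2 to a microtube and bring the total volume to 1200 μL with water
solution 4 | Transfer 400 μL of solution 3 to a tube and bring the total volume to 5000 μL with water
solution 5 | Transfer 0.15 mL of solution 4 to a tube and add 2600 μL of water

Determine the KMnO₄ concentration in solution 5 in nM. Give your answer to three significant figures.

255 nM

Step 1: 0.3 mL + 1200 μL = 1.5 mL total → factor 1.5/0.3 = 5
Step 2: 25 μL + 475 μL = 500 μL total → factor 500/25 = 20
Step 3: 35 μL brought to 1200 μL → factor 1200/35 = 34.286
Step 4: 400 μL brought to 5000 μL → factor 5000/400 = 12.5
Step 5: 0.15 mL + 2600 μL = 2.75 mL total → factor 2.75/0.15 = 18.333
Overall dilution factor = 5 × 20 × 34.286 × 12.5 × 18.333 = 7.8571 × 10^5
Final = 0.200 M / 7.8571 × 10^5 = 2.545 × 10^-7 M = 255 nM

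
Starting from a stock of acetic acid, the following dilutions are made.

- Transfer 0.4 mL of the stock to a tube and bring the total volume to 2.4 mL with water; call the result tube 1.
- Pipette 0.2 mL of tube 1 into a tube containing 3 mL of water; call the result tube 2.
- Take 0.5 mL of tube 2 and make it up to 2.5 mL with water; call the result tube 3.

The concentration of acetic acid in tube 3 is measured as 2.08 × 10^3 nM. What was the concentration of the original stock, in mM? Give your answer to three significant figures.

Step 1: 0.4 mL brought to 2.4 mL → factor 2.4/0.4 = 6
Step 2: 0.2 mL + 3 mL = 3.2 mL total → factor 3.2/0.2 = 16
Step 3: 0.5 mL brought to 2.5 mL → factor 2.5/0.5 = 5
Overall dilution factor = 6 × 16 × 5 = 480
Stock = 2.08 × 10^3 nM × 480 = 9.984 × 10^5 nM = 0.998 mM

0.998 mM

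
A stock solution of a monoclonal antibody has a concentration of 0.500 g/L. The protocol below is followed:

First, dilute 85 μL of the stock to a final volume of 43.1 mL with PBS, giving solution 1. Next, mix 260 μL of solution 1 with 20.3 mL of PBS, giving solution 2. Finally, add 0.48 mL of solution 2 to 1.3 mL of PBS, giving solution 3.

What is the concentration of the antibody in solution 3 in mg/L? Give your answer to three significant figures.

Step 1: 85 μL brought to 43.1 mL → factor 43100/85 = 507.06
Step 2: 260 μL + 20.3 mL = 20560 μL total → factor 20560/260 = 79.077
Step 3: 0.48 mL + 1.3 mL = 1.78 mL total → factor 1.78/0.48 = 3.7083
Overall dilution factor = 507.06 × 79.077 × 3.7083 = 1.4869 × 10^5
Final = 0.500 g/L / 1.4869 × 10^5 = 3.363 × 10^-6 g/L = 0.00336 mg/L

0.00336 mg/L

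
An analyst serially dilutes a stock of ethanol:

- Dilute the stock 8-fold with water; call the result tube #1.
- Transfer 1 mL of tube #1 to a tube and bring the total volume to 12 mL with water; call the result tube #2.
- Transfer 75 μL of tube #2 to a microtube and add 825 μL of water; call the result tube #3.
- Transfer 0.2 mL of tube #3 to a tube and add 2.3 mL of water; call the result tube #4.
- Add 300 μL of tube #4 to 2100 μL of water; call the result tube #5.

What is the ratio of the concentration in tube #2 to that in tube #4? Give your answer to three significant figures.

Step 1: 8-fold → factor 8
Step 2: 1 mL brought to 12 mL → factor 12/1 = 12
Step 3: 75 μL + 825 μL = 900 μL total → factor 900/75 = 12
Step 4: 0.2 mL + 2.3 mL = 2.5 mL total → factor 2.5/0.2 = 12.5
Dilution factor to tube #2 = 96; to tube #4 = 14400
[tube #2]/[tube #4] = (factor to tube #4)/(factor to tube #2) = 14400/96 = 150

150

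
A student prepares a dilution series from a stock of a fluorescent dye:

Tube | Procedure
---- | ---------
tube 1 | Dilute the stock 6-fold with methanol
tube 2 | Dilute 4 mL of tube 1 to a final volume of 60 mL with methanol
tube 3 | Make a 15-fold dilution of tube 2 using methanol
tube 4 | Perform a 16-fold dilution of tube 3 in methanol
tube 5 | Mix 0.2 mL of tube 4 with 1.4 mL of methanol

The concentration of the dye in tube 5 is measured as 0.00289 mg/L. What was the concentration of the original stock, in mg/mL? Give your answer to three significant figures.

Step 1: 6-fold → factor 6
Step 2: 4 mL brought to 60 mL → factor 60/4 = 15
Step 3: 15-fold → factor 15
Step 4: 16-fold → factor 16
Step 5: 0.2 mL + 1.4 mL = 1.6 mL total → factor 1.6/0.2 = 8
Overall dilution factor = 6 × 15 × 15 × 16 × 8 = 1.728 × 10^5
Stock = 0.00289 mg/L × 1.728 × 10^5 = 499.4 mg/L = 0.499 mg/mL

0.499 mg/mL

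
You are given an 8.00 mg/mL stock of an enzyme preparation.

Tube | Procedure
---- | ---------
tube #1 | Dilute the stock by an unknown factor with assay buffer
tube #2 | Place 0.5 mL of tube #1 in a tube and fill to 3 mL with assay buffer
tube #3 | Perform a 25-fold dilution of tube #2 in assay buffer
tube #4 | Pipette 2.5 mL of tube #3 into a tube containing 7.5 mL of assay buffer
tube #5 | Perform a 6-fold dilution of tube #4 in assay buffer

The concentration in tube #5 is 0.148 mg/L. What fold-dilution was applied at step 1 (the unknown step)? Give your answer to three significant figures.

15.0-fold

Step 1: unknown factor x
Step 2: 0.5 mL brought to 3 mL → factor 3/0.5 = 6
Step 3: 25-fold → factor 25
Step 4: 2.5 mL + 7.5 mL = 10 mL total → factor 10/2.5 = 4
Step 5: 6-fold → factor 6
Product of known-step factors = 3600
Overall factor = 8.00 mg/mL / (0.148 mg/L) = 54054
x = 54054 / 3600 = 15.0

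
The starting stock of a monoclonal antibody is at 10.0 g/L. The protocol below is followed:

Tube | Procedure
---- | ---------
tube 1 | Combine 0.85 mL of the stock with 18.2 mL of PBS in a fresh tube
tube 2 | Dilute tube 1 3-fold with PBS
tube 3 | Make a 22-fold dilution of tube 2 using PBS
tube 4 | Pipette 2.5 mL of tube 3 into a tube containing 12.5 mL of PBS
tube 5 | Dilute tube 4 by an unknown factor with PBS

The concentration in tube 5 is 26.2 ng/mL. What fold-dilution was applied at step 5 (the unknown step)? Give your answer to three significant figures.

Step 1: 0.85 mL + 18.2 mL = 19.05 mL total → factor 19.05/0.85 = 22.412
Step 2: 3-fold → factor 3
Step 3: 22-fold → factor 22
Step 4: 2.5 mL + 12.5 mL = 15 mL total → factor 15/2.5 = 6
Step 5: unknown factor x
Product of known-step factors = 8875.1
Overall factor = 10.0 g/L / (26.2 ng/mL) = 3.8168 × 10^5
x = 3.8168 × 10^5 / 8875.1 = 43.0

43.0-fold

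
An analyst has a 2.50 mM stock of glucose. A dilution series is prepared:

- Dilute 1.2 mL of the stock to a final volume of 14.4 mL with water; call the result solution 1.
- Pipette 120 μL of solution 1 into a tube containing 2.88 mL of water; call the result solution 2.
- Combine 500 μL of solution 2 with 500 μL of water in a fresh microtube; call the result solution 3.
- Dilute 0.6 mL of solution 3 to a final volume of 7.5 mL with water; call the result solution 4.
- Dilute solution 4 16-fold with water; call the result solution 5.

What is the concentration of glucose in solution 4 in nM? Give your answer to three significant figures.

Step 1: 1.2 mL brought to 14.4 mL → factor 14.4/1.2 = 12
Step 2: 120 μL + 2.88 mL = 3000 μL total → factor 3000/120 = 25
Step 3: 500 μL + 500 μL = 1000 μL total → factor 1000/500 = 2
Step 4: 0.6 mL brought to 7.5 mL → factor 7.5/0.6 = 12.5
Dilution factor through solution 4 = 12 × 25 × 2 × 12.5 = 7500
[solution 4] = 2.50 mM / 7500 = 0.0003333 mM = 333 nM

333 nM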